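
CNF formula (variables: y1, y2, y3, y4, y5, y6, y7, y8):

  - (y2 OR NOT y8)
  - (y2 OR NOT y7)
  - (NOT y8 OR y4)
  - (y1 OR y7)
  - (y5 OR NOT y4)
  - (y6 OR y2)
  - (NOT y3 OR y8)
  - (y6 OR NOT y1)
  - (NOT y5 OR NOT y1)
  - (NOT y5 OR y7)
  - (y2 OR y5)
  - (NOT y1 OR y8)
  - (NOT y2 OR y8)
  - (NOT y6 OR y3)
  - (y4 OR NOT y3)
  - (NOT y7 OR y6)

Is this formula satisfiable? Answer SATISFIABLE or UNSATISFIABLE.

SATISFIABLE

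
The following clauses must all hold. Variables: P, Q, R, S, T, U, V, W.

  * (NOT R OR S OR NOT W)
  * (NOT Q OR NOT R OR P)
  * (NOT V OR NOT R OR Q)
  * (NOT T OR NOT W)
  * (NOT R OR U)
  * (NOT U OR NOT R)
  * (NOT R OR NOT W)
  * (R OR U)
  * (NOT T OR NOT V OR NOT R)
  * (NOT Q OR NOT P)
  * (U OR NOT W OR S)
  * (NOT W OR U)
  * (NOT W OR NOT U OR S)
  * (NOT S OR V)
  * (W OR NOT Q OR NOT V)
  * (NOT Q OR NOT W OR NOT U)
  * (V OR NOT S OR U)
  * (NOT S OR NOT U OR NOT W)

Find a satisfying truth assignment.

Try P = True.
  then Q is forced to False.
The remaining clauses are satisfied by R = False, S = False, T = True, U = True, V = True, W = False.
Check each clause:
  1. (NOT W OR NOT R OR S) — NOT W is true.
  2. (NOT Q OR NOT R OR P) — P is true.
  3. (NOT V OR NOT R OR Q) — NOT R is true.
  4. (NOT T OR NOT W) — NOT W is true.
  5. (NOT R OR U) — NOT R is true.
  6. (NOT U OR NOT R) — NOT R is true.
  7. (NOT W OR NOT R) — NOT W is true.
  8. (R OR U) — U is true.
  9. (NOT V OR NOT R OR NOT T) — NOT R is true.
  10. (NOT Q OR NOT P) — NOT Q is true.
  11. (NOT W OR U OR S) — NOT W is true.
  12. (U OR NOT W) — NOT W is true.
  13. (NOT U OR S OR NOT W) — NOT W is true.
  14. (V OR NOT S) — NOT S is true.
  15. (NOT V OR W OR NOT Q) — NOT Q is true.
  16. (NOT U OR NOT Q OR NOT W) — NOT W is true.
  17. (U OR NOT S OR V) — NOT S is true.
  18. (NOT S OR NOT W OR NOT U) — NOT W is true.

P=1  Q=0  R=0  S=0  T=1  U=1  V=1  W=0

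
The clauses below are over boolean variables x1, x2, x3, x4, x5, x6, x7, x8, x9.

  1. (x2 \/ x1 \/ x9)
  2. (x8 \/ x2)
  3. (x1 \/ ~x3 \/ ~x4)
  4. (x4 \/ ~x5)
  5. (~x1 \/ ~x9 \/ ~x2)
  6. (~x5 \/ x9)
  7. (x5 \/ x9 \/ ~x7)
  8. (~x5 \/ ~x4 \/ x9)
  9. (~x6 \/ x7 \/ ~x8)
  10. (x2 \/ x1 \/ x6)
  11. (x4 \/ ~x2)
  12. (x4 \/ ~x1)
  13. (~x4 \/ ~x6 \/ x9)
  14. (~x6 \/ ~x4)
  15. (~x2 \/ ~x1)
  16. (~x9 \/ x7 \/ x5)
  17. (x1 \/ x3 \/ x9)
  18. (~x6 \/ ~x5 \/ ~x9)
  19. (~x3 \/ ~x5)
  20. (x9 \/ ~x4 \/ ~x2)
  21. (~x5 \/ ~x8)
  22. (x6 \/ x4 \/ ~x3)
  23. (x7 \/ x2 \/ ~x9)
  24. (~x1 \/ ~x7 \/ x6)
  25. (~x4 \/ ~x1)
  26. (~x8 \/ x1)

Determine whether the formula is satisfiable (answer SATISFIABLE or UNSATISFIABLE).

SATISFIABLE

Set x1 = False and propagate.
  then x8 is forced to False.
  then x2 is forced to True.
  then x4 is forced to True.
  then x3 is forced to False.
  then x6 is forced to False.
  then x9 is forced to True.
Branch on x5: take x5 = False.
  then x7 is forced to True.
Every clause has at least one true literal under this assignment.
So x1=False  x2=True  x3=False  x4=True  x5=False  x6=False  x7=True  x8=False  x9=True is a satisfying assignment.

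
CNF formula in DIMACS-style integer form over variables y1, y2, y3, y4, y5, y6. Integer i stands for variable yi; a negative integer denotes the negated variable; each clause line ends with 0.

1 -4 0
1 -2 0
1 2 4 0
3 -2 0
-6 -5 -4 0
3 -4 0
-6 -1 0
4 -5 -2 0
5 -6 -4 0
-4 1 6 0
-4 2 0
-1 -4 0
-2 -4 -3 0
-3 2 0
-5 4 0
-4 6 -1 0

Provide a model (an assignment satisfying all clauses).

y1=True  y2=True  y3=True  y4=False  y5=False  y6=False

Try y1 = True.
  then y6 is forced to False.
  then y4 is forced to False.
  then y5 is forced to False.
For the remaining variables, y2 = True, y3 = True works.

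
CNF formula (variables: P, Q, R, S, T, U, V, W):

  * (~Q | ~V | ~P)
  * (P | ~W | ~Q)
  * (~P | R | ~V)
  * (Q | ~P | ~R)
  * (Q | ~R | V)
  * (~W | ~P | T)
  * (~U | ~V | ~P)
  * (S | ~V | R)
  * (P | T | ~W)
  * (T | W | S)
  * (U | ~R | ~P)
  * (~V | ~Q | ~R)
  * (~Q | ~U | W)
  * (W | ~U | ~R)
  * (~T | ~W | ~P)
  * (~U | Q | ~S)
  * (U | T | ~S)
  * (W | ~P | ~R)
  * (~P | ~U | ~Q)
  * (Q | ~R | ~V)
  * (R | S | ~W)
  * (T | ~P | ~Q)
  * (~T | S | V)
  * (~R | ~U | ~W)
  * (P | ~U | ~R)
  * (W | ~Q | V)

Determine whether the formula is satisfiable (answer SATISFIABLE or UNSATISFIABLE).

SATISFIABLE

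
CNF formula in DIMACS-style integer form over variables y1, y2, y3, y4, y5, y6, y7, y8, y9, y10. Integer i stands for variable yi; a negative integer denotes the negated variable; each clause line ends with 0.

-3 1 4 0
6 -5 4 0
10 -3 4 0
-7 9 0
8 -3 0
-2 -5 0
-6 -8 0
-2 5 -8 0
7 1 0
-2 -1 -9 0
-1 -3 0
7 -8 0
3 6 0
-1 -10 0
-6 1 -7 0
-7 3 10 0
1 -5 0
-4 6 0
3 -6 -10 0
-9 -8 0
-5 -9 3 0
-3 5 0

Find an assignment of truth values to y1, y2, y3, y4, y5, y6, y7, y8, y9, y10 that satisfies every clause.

y1=True, y2=False, y3=False, y4=False, y5=True, y6=True, y7=False, y8=False, y9=False, y10=False

Check each clause:
  1. (!y3 || y4 || y1) — y1 is true.
  2. (y4 || !y5 || y6) — y6 is true.
  3. (y10 || y4 || !y3) — !y3 is true.
  4. (y9 || !y7) — !y7 is true.
  5. (y8 || !y3) — !y3 is true.
  6. (!y2 || !y5) — !y2 is true.
  7. (!y8 || !y6) — !y8 is true.
  8. (!y2 || !y8 || y5) — !y8 is true.
  9. (y1 || y7) — y1 is true.
  10. (!y2 || !y1 || !y9) — !y2 is true.
  11. (!y3 || !y1) — !y3 is true.
  12. (!y8 || y7) — !y8 is true.
  13. (y3 || y6) — y6 is true.
  14. (!y1 || !y10) — !y10 is true.
  15. (!y6 || y1 || !y7) — y1 is true.
  16. (y3 || !y7 || y10) — !y7 is true.
  17. (y1 || !y5) — y1 is true.
  18. (!y4 || y6) — !y4 is true.
  19. (y3 || !y6 || !y10) — !y10 is true.
  20. (!y9 || !y8) — !y8 is true.
  21. (y3 || !y9 || !y5) — !y9 is true.
  22. (y5 || !y3) — !y3 is true.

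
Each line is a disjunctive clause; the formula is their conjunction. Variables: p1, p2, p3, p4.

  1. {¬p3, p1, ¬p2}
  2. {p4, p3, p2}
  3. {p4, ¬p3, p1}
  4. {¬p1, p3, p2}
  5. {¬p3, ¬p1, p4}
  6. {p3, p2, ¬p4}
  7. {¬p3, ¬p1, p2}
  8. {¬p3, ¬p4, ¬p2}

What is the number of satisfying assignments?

The models are:
  p1=0 p2=0 p3=1 p4=1
  p1=0 p2=1 p3=0 p4=0
  p1=0 p2=1 p3=0 p4=1
  p1=1 p2=1 p3=0 p4=0
  p1=1 p2=1 p3=0 p4=1
That's 5 in total.

5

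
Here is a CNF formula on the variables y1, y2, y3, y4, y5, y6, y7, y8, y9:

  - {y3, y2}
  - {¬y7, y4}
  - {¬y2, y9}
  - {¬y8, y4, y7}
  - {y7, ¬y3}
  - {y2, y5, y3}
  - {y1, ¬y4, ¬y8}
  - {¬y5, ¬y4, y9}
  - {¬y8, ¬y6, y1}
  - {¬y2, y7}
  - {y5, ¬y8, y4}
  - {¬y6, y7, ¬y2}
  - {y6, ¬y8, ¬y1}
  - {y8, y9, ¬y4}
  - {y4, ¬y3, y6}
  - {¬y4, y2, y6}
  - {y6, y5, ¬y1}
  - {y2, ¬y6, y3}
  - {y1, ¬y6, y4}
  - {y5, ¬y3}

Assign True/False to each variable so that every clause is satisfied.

y1=F, y2=T, y3=T, y4=T, y5=T, y6=F, y7=T, y8=F, y9=T

y9 occurs only positively in the remaining clauses — set y9 = True.
Set y1 = False and propagate.
For the remaining variables, y2 = True, y3 = True, y4 = True, y5 = True, y6 = False, y7 = True, y8 = False works.
Every clause has at least one true literal under this assignment.
Check each clause:
  1. {y3, y2} — y2 is true.
  2. {y4, ¬y7} — y4 is true.
  3. {y9, ¬y2} — y9 is true.
  4. {y7, ¬y8, y4} — ¬y8 is true.
  5. {y7, ¬y3} — y7 is true.
  6. {y3, y5, y2} — y2 is true.
  7. {¬y4, y1, ¬y8} — ¬y8 is true.
  8. {y9, ¬y5, ¬y4} — y9 is true.
  9. {¬y8, ¬y6, y1} — ¬y8 is true.
  10. {y7, ¬y2} — y7 is true.
  11. {¬y8, y5, y4} — ¬y8 is true.
  12. {¬y2, ¬y6, y7} — ¬y6 is true.
  13. {y6, ¬y8, ¬y1} — ¬y8 is true.
  14. {y9, ¬y4, y8} — y9 is true.
  15. {¬y3, y4, y6} — y4 is true.
  16. {y2, ¬y4, y6} — y2 is true.
  17. {y5, ¬y1, y6} — y5 is true.
  18. {¬y6, y3, y2} — ¬y6 is true.
  19. {y1, ¬y6, y4} — ¬y6 is true.
  20. {y5, ¬y3} — y5 is true.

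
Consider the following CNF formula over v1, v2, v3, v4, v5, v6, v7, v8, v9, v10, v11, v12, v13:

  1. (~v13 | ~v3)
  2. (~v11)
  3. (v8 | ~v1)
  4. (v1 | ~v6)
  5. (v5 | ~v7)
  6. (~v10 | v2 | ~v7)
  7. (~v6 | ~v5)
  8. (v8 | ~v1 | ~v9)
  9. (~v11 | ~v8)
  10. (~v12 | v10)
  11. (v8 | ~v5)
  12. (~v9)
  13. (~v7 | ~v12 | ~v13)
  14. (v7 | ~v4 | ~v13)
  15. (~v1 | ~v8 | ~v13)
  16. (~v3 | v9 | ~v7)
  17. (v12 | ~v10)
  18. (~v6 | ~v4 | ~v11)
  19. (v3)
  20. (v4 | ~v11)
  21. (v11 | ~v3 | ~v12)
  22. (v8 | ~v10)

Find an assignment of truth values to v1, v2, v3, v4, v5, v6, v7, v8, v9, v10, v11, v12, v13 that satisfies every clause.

v1=F  v2=F  v3=T  v4=T  v5=F  v6=F  v7=F  v8=F  v9=F  v10=F  v11=F  v12=F  v13=F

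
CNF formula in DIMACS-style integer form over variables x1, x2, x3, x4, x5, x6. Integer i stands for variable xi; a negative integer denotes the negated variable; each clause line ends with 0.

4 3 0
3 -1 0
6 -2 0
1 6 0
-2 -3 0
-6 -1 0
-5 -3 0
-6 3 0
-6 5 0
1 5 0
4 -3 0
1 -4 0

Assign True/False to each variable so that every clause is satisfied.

x2 occurs only negated in the remaining clauses — set x2 = False.
Set x1 = True and propagate.
  then x3 is forced to True.
  then x6 is forced to False.
  then x5 is forced to False.
  then x4 is forced to True.
Every clause has at least one true literal under this assignment.

x1=True, x2=False, x3=True, x4=True, x5=False, x6=False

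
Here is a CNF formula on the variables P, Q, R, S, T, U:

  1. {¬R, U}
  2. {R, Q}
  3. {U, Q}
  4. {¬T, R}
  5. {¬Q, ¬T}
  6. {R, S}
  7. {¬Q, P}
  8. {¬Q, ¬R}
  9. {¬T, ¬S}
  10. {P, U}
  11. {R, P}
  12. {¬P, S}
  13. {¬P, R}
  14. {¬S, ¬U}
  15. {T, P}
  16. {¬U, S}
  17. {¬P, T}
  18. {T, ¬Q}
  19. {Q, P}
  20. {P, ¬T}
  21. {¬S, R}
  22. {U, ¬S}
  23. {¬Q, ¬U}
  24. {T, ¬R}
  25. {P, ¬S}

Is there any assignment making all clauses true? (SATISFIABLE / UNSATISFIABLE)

P = True:
  propagation gives S=True, T=False; an empty clause results — contradiction.
P = False:
  propagation gives Q=False; an empty clause results — contradiction.
Every branch closes, so no satisfying assignment exists.

UNSATISFIABLE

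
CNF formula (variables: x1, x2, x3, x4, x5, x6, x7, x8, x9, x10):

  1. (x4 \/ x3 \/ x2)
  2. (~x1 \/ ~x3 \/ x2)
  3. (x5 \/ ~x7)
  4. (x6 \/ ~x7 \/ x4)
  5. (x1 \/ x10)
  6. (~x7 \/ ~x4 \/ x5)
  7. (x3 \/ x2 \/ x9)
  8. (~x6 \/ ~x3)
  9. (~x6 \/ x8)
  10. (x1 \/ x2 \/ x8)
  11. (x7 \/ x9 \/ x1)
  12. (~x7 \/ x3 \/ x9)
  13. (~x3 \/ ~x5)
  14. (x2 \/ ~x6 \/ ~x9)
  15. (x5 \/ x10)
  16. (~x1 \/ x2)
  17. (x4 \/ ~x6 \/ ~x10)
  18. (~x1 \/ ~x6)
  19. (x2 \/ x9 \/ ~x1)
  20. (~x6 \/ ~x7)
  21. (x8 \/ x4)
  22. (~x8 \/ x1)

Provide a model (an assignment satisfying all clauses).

x1 = T, x2 = T, x3 = F, x4 = T, x5 = F, x6 = F, x7 = F, x8 = T, x9 = T, x10 = T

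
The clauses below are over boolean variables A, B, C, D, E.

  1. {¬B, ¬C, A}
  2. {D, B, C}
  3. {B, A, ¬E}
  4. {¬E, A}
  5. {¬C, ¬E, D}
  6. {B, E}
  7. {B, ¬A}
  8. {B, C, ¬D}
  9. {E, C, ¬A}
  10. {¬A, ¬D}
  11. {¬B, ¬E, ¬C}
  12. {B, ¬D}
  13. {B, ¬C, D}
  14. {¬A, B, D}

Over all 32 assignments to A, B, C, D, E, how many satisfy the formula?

The models are:
  A=F B=T C=F D=F E=F
  A=F B=T C=F D=T E=F
  A=T B=T C=F D=F E=T
  A=T B=T C=T D=F E=F
Count: 4.

4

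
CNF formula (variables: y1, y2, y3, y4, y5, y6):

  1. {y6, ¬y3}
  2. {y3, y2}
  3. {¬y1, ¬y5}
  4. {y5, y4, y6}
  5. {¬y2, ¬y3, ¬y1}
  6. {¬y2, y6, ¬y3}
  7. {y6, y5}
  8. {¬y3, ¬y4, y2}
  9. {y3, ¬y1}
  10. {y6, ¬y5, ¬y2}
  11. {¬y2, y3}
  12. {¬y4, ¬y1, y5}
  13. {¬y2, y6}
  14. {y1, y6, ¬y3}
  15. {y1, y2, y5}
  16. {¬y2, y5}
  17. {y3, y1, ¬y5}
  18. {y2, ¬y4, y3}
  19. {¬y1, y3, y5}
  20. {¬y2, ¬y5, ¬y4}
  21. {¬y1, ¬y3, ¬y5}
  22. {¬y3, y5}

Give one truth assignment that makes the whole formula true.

y1 = F  y2 = T  y3 = T  y4 = F  y5 = T  y6 = T

y6 occurs only positively in the remaining clauses — set y6 = True.
Try y1 = False.
Set y2 = True and propagate.
  then y3 is forced to True.
  then y5 is forced to True.
  then y4 is forced to False.
Check each clause:
  1. {¬y3, y6} — y6 is true.
  2. {y3, y2} — y2 is true.
  3. {¬y5, ¬y1} — ¬y1 is true.
  4. {y5, y4, y6} — y5 is true.
  5. {¬y1, ¬y3, ¬y2} — ¬y1 is true.
  6. {¬y2, y6, ¬y3} — y6 is true.
  7. {y6, y5} — y5 is true.
  8. {y2, ¬y4, ¬y3} — y2 is true.
  9. {¬y1, y3} — y3 is true.
  10. {¬y2, y6, ¬y5} — y6 is true.
  11. {y3, ¬y2} — y3 is true.
  12. {¬y4, y5, ¬y1} — ¬y4 is true.
  13. {y6, ¬y2} — y6 is true.
  14. {y1, y6, ¬y3} — y6 is true.
  15. {y5, y2, y1} — y2 is true.
  16. {¬y2, y5} — y5 is true.
  17. {y1, ¬y5, y3} — y3 is true.
  18. {y2, ¬y4, y3} — y2 is true.
  19. {¬y1, y3, y5} — y3 is true.
  20. {¬y2, ¬y4, ¬y5} — ¬y4 is true.
  21. {¬y1, ¬y5, ¬y3} — ¬y1 is true.
  22. {y5, ¬y3} — y5 is true.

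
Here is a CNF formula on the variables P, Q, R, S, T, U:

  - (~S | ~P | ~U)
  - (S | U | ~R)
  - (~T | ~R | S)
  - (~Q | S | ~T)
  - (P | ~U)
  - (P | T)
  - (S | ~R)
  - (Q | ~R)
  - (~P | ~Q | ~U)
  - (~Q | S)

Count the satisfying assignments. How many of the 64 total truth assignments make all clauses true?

Split on S, then P.
  S=T, P=T: T free; 3 ways for (Q,R,U) × 2^1 = 6.
  S=T, P=F: remaining (Q,R,T,U) ∈ {(F,F,T,F); (T,F,T,F); (T,T,T,F)} — 3.
  S=F, P=T: remaining (Q,R,T,U) ∈ {(F,F,F,F); (F,F,F,T); (F,F,T,F); (F,F,T,T)} — 4.
  S=F, P=F: remaining (Q,R,T,U) ∈ {(F,F,T,F)} — 1.
Total: 6 + 3 + 4 + 1 = 14.

14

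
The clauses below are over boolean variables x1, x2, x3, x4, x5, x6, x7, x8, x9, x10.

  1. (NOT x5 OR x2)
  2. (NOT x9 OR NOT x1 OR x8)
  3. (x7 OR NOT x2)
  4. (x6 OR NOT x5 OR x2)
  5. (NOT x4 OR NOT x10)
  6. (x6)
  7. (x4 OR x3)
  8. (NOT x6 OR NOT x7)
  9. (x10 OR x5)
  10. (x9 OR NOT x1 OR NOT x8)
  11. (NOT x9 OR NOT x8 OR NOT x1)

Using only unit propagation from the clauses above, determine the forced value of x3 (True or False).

True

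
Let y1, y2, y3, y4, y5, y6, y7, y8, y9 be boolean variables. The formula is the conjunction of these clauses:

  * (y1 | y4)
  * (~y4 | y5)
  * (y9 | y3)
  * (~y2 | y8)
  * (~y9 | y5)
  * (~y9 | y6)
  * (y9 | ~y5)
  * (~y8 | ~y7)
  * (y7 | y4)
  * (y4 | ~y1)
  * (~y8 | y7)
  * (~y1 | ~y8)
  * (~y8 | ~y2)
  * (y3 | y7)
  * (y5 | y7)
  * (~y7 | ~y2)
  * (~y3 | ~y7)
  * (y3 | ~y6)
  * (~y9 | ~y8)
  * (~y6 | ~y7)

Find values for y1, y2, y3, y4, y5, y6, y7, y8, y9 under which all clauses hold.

y1=F, y2=F, y3=T, y4=T, y5=T, y6=T, y7=F, y8=F, y9=T

y2 occurs only negated in the remaining clauses — set y2 = False.
Set y1 = False and propagate.
  then y4 is forced to True.
  then y5 is forced to True.
  then y9 is forced to True.
  then y6 is forced to True.
  then y3 is forced to True.
  then y7 is forced to False.
  then y8 is forced to False.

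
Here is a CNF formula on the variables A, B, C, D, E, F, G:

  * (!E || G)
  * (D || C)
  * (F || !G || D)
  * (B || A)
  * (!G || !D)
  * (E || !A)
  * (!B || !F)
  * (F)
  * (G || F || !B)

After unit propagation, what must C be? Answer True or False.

Unit clause (F) sets F = True.
From (!F || !B) and F = True: B = False.
From (A || B) and B = False: A = True.
(!A || E) with A = True leaves only E, so E = True.
In (G || !E), !E is now false; G must hold, so G = True.
From (!G || !D) and G = True: D = False.
From (D || C) and D = False: C = True.

True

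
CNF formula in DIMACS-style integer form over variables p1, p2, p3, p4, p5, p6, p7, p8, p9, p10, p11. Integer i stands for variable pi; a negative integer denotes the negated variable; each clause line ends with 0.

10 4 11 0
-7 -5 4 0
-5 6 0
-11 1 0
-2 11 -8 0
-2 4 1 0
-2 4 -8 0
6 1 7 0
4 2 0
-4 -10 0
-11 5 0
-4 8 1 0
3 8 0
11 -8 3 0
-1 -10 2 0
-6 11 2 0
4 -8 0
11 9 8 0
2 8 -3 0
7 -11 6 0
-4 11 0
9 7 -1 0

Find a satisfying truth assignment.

p1=True, p2=True, p3=True, p4=True, p5=True, p6=True, p7=True, p8=False, p9=True, p10=False, p11=True

p9 occurs only positively in the remaining clauses — set p9 = True.
Set p1 = True and propagate.
Set p2 = True and propagate.
For the remaining variables, p3 = True, p4 = True, p5 = True, p6 = True, p7 = True, p8 = False, p10 = False, p11 = True works.
Every clause has at least one true literal under this assignment.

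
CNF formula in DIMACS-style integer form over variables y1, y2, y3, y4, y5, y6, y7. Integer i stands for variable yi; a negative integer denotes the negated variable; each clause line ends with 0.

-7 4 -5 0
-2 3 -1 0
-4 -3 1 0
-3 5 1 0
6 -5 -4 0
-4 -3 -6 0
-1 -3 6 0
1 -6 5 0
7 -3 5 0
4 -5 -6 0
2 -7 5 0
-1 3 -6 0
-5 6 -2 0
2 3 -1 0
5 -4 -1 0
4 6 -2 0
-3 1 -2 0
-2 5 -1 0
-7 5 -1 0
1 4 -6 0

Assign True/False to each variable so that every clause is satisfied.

Branch on y1: take y1 = False.
Try y2 = False.
For the remaining variables, y3 = False, y4 = False, y5 = False, y6 = False, y7 = False works.

y1 = F, y2 = F, y3 = F, y4 = F, y5 = F, y6 = F, y7 = F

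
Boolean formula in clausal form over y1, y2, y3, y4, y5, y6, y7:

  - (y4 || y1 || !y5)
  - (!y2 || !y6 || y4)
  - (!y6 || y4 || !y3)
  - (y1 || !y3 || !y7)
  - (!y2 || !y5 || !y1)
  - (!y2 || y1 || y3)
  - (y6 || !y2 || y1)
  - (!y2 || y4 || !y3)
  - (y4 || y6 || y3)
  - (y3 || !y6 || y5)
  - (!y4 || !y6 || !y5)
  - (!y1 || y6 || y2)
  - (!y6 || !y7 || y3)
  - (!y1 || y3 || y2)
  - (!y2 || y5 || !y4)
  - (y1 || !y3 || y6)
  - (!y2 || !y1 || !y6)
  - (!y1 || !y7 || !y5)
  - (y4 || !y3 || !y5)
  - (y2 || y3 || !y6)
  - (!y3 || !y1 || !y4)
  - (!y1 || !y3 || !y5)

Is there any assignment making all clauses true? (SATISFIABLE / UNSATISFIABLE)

Try y1 = False.
Set y2 = False and propagate.
For the remaining variables, y3 = False, y4 = True, y5 = True, y6 = False, y7 = True works.
So y1 = 0, y2 = 0, y3 = 0, y4 = 1, y5 = 1, y6 = 0, y7 = 1 is a satisfying assignment.

SATISFIABLE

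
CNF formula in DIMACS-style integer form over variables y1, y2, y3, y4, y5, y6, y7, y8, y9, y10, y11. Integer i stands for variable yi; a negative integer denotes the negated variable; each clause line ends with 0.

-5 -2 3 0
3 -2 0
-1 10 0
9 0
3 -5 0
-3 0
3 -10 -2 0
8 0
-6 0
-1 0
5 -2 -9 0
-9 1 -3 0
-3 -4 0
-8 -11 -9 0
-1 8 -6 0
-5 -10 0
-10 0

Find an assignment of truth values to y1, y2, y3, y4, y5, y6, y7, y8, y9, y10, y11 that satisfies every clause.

y1 = False  y2 = False  y3 = False  y4 = True  y5 = False  y6 = False  y7 = True  y8 = True  y9 = True  y10 = False  y11 = False

Check each clause:
  1. (NOT y5 OR y3 OR NOT y2) — NOT y2 is true.
  2. (NOT y2 OR y3) — NOT y2 is true.
  3. (y10 OR NOT y1) — NOT y1 is true.
  4. (y9) — y9 is true.
  5. (y3 OR NOT y5) — NOT y5 is true.
  6. (NOT y3) — NOT y3 is true.
  7. (NOT y10 OR y3 OR NOT y2) — NOT y2 is true.
  8. (y8) — y8 is true.
  9. (NOT y6) — NOT y6 is true.
  10. (NOT y1) — NOT y1 is true.
  11. (y5 OR NOT y2 OR NOT y9) — NOT y2 is true.
  12. (NOT y3 OR y1 OR NOT y9) — NOT y3 is true.
  13. (NOT y3 OR NOT y4) — NOT y3 is true.
  14. (NOT y9 OR NOT y11 OR NOT y8) — NOT y11 is true.
  15. (NOT y1 OR NOT y6 OR y8) — y8 is true.
  16. (NOT y5 OR NOT y10) — NOT y5 is true.
  17. (NOT y10) — NOT y10 is true.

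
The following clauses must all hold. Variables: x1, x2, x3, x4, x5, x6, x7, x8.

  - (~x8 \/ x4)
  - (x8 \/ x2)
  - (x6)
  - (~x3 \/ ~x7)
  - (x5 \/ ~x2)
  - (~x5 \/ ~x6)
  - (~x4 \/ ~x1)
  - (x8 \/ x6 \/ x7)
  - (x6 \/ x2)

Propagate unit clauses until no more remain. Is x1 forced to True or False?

False

Unit clause (x6) sets x6 = True.
(~x6 \/ ~x5): since x6 = True, the clause reduces to (~x5). x5 = False.
(~x2 \/ x5) with x5 = False leaves only ~x2, so x2 = False.
In (x2 \/ x8), x2 is now false; x8 must hold, so x8 = True.
From (x4 \/ ~x8) and x8 = True: x4 = True.
(~x1 \/ ~x4) with x4 = True leaves only ~x1, so x1 = False.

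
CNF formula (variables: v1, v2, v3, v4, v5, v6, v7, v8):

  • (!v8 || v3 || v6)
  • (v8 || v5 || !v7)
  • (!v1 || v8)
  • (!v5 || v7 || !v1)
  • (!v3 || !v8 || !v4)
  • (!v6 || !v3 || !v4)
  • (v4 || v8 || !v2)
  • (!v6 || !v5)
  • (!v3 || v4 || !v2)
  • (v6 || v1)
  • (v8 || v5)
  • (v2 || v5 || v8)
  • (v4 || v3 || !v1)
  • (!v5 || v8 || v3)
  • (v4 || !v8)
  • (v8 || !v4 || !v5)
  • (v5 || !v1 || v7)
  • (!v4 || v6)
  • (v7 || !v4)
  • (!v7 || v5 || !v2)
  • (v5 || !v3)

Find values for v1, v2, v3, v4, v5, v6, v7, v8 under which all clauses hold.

v1 = True, v2 = False, v3 = False, v4 = True, v5 = False, v6 = True, v7 = True, v8 = True

Check each clause:
  1. (!v8 || v6 || v3) — v6 is true.
  2. (v5 || v8 || !v7) — v8 is true.
  3. (v8 || !v1) — v8 is true.
  4. (!v5 || !v1 || v7) — !v5 is true.
  5. (!v3 || !v4 || !v8) — !v3 is true.
  6. (!v3 || !v6 || !v4) — !v3 is true.
  7. (v4 || !v2 || v8) — v8 is true.
  8. (!v6 || !v5) — !v5 is true.
  9. (!v2 || !v3 || v4) — v4 is true.
  10. (v1 || v6) — v1 is true.
  11. (v8 || v5) — v8 is true.
  12. (v5 || v8 || v2) — v8 is true.
  13. (v4 || v3 || !v1) — v4 is true.
  14. (v8 || v3 || !v5) — v8 is true.
  15. (!v8 || v4) — v4 is true.
  16. (v8 || !v5 || !v4) — v8 is true.
  17. (v7 || !v1 || v5) — v7 is true.
  18. (v6 || !v4) — v6 is true.
  19. (!v4 || v7) — v7 is true.
  20. (!v2 || !v7 || v5) — !v2 is true.
  21. (v5 || !v3) — !v3 is true.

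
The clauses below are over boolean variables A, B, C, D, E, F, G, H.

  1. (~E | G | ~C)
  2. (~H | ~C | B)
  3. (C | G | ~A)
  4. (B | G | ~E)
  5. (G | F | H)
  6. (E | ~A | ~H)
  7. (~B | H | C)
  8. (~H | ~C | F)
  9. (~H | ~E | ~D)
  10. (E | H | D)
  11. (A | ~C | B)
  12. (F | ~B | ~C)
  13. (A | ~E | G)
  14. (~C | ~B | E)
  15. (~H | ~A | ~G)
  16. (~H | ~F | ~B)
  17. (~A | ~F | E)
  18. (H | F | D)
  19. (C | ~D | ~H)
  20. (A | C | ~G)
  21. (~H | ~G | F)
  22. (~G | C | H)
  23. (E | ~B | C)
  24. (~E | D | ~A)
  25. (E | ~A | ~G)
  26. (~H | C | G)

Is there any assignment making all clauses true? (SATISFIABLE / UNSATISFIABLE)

SATISFIABLE

Try A = False.
Branch on B: take B = False.
  then C is forced to False.
  then G is forced to False.
  then E is forced to False.
  then H is forced to False.
  then F is forced to True.
  then D is forced to True.
So A = 0, B = 0, C = 0, D = 1, E = 0, F = 1, G = 0, H = 0 is a satisfying assignment.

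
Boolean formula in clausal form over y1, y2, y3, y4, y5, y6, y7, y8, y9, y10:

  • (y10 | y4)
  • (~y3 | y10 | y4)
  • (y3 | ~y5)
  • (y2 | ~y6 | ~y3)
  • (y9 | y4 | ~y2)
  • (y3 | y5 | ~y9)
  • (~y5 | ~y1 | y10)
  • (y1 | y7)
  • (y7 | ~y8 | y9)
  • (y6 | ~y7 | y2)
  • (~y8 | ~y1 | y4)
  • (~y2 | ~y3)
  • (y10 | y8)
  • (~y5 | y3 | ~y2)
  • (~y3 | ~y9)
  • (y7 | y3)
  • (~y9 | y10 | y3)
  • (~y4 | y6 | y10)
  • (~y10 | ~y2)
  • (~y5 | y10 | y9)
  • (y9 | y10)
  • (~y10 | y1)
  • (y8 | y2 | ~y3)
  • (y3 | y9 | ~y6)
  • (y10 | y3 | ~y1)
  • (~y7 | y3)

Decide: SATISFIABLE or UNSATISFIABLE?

UNSATISFIABLE

y3 = True:
  propagation gives y2=False, y6=False, y7=False, y1=True; an empty clause results — contradiction.
y3 = False:
  propagation gives y5=False, y9=False, y7=True; an empty clause results — contradiction.
Every branch closes, so no satisfying assignment exists.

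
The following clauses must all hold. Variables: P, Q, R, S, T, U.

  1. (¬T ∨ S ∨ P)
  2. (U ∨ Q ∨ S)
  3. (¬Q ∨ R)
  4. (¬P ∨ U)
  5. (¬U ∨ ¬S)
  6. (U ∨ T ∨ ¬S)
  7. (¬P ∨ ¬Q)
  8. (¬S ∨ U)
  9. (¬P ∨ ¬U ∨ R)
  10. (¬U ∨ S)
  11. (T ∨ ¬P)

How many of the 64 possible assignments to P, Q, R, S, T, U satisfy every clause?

Satisfying assignments:
  P=F Q=T R=T S=F T=F U=F
Count: 1.

1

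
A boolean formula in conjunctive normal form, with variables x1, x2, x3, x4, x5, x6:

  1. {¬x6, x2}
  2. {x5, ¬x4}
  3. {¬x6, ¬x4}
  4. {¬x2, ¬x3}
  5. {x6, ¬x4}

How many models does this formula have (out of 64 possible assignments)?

Split on x4, then x6.
  x4=T, x6=T: a clause becomes empty — 0.
  x4=T, x6=F: a clause becomes empty — 0.
  x4=F, x6=T: remaining (x1,x2,x3,x5) ∈ {(F,T,F,F); (F,T,F,T); (T,T,F,F); (T,T,F,T)} — 4.
  x4=F, x6=F: x1, x5 free; 3 ways for (x2,x3) × 2^2 = 12.
Total: 0 + 0 + 4 + 12 = 16.

16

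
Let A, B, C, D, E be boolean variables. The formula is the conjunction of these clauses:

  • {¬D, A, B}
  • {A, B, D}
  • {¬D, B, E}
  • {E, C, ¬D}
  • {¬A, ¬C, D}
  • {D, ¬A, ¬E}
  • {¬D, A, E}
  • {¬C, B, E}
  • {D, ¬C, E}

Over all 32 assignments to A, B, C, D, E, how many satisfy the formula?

12

Split on D, then E.
  D=1, E=1: C free; 3 ways for (A,B) × 2^1 = 6.
  D=1, E=0: remaining (A,B,C) ∈ {(1,1,1)} — 1.
  D=0, E=1: remaining (A,B,C) ∈ {(0,1,0); (0,1,1)} — 2.
  D=0, E=0: remaining (A,B,C) ∈ {(0,1,0); (1,0,0); (1,1,0)} — 3.
Total: 6 + 1 + 2 + 3 = 12.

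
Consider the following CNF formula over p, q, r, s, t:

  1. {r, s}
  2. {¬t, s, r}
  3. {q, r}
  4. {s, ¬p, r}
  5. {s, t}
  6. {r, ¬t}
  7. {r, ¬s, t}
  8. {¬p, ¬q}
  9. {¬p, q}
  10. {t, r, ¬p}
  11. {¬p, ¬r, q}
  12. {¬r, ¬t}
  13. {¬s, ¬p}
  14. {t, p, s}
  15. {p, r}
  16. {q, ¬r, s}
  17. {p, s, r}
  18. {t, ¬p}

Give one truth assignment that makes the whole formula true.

Set p = False and propagate.
  then r is forced to True.
  then t is forced to False.
  then s is forced to True.
q is now unconstrained; take q = True.

p=False, q=True, r=True, s=True, t=False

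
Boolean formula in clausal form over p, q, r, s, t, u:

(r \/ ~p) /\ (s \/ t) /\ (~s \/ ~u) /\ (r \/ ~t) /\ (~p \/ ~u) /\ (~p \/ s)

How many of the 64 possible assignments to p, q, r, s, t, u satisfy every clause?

Case analysis on p and s:
  p=T, s=T: remaining (q,r,t,u) ∈ {(F,T,F,F); (F,T,T,F); (T,T,F,F); (T,T,T,F)} — 4.
  p=T, s=F: a clause becomes empty — 0.
  p=F, s=T: q free; 3 ways for (r,t,u) × 2^1 = 6.
  p=F, s=F: remaining (q,r,t,u) ∈ {(F,T,T,F); (F,T,T,T); (T,T,T,F); (T,T,T,T)} — 4.
Total: 4 + 0 + 6 + 4 = 14.

14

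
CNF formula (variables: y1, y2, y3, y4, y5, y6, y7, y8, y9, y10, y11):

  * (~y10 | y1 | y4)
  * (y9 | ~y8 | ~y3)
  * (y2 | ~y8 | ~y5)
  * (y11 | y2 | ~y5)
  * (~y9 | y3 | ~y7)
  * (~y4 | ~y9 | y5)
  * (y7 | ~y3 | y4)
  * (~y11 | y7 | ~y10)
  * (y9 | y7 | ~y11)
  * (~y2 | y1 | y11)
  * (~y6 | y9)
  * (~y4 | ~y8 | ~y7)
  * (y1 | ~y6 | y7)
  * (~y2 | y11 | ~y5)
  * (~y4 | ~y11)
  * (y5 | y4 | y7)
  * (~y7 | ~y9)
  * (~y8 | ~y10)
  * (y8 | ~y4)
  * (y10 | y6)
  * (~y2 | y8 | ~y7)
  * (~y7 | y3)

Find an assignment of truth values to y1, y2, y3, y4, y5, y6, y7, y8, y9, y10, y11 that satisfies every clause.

y1=T, y2=F, y3=T, y4=F, y5=F, y6=F, y7=T, y8=F, y9=F, y10=T, y11=T

Check each clause:
  1. (y4 | ~y10 | y1) — y1 is true.
  2. (~y8 | y9 | ~y3) — ~y8 is true.
  3. (y2 | ~y8 | ~y5) — ~y8 is true.
  4. (y11 | ~y5 | y2) — y11 is true.
  5. (y3 | ~y9 | ~y7) — y3 is true.
  6. (~y9 | ~y4 | y5) — ~y4 is true.
  7. (y7 | y4 | ~y3) — y7 is true.
  8. (~y11 | ~y10 | y7) — y7 is true.
  9. (y9 | y7 | ~y11) — y7 is true.
  10. (y11 | ~y2 | y1) — y1 is true.
  11. (y9 | ~y6) — ~y6 is true.
  12. (~y7 | ~y4 | ~y8) — ~y8 is true.
  13. (y7 | ~y6 | y1) — y1 is true.
  14. (~y2 | y11 | ~y5) — y11 is true.
  15. (~y11 | ~y4) — ~y4 is true.
  16. (y5 | y4 | y7) — y7 is true.
  17. (~y9 | ~y7) — ~y9 is true.
  18. (~y10 | ~y8) — ~y8 is true.
  19. (y8 | ~y4) — ~y4 is true.
  20. (y10 | y6) — y10 is true.
  21. (y8 | ~y2 | ~y7) — ~y2 is true.
  22. (~y7 | y3) — y3 is true.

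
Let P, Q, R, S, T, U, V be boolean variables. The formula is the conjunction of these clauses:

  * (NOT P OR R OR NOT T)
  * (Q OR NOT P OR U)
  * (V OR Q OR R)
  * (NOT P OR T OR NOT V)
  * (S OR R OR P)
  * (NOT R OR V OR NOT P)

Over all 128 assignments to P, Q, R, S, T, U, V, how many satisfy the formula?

54

Case analysis on P and R:
  P=1, R=1: S free; 3 ways for (Q,T,U,V) × 2^1 = 6.
  P=1, R=0: remaining (Q,S,T,U,V) ∈ {(1,0,0,0,0); (1,0,0,1,0); (1,1,0,0,0); (1,1,0,1,0)} — 4.
  P=0, R=1: Q, S, T, U, V free → 2^5 = 32.
  P=0, R=0: T, U free; 3 ways for (Q,S,V) × 2^2 = 12.
Total: 6 + 4 + 32 + 12 = 54.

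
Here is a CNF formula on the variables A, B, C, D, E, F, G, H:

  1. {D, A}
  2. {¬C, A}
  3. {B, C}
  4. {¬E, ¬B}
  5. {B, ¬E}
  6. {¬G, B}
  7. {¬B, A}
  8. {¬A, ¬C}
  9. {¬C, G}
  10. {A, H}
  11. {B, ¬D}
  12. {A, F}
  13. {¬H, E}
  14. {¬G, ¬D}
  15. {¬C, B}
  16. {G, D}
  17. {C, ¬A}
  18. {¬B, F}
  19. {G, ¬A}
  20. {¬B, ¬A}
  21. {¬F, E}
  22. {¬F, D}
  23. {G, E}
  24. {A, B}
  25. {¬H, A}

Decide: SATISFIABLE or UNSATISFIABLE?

A = True:
  propagation gives C=False; an empty clause results — contradiction.
A = False:
  propagation gives D=True, C=False, B=True; an empty clause results — contradiction.
Every branch closes, so no satisfying assignment exists.

UNSATISFIABLE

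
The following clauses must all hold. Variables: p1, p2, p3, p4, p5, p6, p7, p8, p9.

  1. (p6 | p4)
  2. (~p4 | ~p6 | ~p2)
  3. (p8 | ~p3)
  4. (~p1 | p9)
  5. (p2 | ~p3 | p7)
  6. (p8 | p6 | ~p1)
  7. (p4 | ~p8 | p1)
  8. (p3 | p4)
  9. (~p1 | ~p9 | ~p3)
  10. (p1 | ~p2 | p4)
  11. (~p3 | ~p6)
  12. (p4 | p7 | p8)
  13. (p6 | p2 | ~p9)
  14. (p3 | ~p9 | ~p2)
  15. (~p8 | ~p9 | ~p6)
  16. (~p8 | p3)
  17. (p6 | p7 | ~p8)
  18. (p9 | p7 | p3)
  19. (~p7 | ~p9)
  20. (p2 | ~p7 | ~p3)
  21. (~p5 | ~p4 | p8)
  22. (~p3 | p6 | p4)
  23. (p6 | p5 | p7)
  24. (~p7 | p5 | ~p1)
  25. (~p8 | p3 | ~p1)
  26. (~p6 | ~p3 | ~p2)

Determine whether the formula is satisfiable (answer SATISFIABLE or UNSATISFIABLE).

SATISFIABLE

Branch on p1: take p1 = False.
Branch on p2: take p2 = False.
Branch on p3: take p3 = False.
  then p4 is forced to True.
  then p8 is forced to False.
  then p5 is forced to False.
For the remaining variables, p6 = True, p7 = True, p9 = False works.
Every clause has at least one true literal under this assignment.
So p1 = False, p2 = False, p3 = False, p4 = True, p5 = False, p6 = True, p7 = True, p8 = False, p9 = False is a satisfying assignment.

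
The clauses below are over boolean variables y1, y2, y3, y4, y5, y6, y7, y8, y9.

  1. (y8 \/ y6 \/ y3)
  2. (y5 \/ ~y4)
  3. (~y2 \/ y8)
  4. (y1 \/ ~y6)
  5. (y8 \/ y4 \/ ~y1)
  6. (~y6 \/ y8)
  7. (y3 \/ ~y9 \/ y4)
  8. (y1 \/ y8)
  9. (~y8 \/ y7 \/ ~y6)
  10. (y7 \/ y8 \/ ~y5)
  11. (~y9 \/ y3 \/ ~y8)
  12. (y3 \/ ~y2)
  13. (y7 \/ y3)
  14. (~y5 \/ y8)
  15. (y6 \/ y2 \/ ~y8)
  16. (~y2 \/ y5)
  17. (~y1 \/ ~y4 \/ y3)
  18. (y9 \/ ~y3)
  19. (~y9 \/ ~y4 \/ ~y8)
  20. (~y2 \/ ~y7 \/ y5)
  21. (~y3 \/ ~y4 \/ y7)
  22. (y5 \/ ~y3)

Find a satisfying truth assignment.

y1=0, y2=1, y3=1, y4=0, y5=1, y6=0, y7=0, y8=1, y9=1

Try y1 = False.
  then y6 is forced to False.
  then y8 is forced to True.
  then y2 is forced to True.
  then y3 is forced to True.
  then y5 is forced to True.
  then y9 is forced to True.
  then y4 is forced to False.
y7 is now unconstrained; take y7 = False.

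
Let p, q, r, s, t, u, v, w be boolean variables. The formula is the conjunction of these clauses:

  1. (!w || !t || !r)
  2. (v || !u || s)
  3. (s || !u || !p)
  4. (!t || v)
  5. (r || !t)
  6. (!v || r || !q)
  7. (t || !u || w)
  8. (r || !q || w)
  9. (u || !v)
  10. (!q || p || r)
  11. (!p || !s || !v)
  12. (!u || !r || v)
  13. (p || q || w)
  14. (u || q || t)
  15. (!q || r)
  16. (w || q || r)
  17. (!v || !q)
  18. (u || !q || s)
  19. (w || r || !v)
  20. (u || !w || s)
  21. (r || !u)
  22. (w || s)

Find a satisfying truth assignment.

Branch on p: take p = False.
The remaining clauses are satisfied by q = True, r = True, s = True, t = False, u = False, v = False, w = False.

p=F, q=T, r=T, s=T, t=F, u=F, v=F, w=F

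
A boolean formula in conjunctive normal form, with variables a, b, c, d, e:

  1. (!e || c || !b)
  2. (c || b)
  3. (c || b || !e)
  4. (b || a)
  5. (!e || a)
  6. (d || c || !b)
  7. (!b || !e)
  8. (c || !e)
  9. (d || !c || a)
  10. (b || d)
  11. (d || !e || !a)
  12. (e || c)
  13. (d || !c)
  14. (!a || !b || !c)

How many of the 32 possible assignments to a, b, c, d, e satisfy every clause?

3

Satisfying assignments:
  a=F b=T c=T d=T e=F
  a=T b=F c=T d=T e=F
  a=T b=F c=T d=T e=T
That's 3 in total.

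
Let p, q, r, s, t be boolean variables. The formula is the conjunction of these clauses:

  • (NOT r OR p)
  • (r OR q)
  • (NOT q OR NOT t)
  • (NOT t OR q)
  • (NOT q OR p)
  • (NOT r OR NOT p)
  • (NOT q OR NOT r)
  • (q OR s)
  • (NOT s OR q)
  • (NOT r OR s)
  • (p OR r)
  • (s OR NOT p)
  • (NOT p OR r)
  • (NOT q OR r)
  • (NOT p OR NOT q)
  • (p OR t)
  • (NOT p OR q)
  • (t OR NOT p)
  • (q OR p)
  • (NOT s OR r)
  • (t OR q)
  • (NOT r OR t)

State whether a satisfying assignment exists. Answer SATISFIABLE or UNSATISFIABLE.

UNSATISFIABLE

q = True:
  propagation gives t=False, p=True; an empty clause results — contradiction.
q = False:
  propagation gives r=True, p=True; an empty clause results — contradiction.
Every branch closes, so no satisfying assignment exists.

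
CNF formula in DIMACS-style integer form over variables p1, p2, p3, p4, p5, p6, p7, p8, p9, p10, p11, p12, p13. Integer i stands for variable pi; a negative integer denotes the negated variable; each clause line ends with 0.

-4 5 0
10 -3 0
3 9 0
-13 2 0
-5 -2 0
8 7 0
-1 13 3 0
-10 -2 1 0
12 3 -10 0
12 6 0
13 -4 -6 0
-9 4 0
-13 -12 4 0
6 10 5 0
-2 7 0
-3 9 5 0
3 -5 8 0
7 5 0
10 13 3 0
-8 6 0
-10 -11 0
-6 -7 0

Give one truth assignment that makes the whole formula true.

p11 occurs only negated in the remaining clauses — set p11 = False.
Set p1 = True and propagate.
For the remaining variables, p2 = False, p3 = True, p4 = False, p5 = True, p6 = True, p7 = False, p8 = True, p9 = False, p10 = True, p12 = True, p13 = False works.
Every clause has at least one true literal under this assignment.
Check each clause:
  1. (p5 | ~p4) — ~p4 is true.
  2. (~p3 | p10) — p10 is true.
  3. (p9 | p3) — p3 is true.
  4. (~p13 | p2) — ~p13 is true.
  5. (~p2 | ~p5) — ~p2 is true.
  6. (p8 | p7) — p8 is true.
  7. (p3 | p13 | ~p1) — p3 is true.
  8. (~p10 | ~p2 | p1) — p1 is true.
  9. (p12 | p3 | ~p10) — p3 is true.
  10. (p12 | p6) — p12 is true.
  11. (p13 | ~p6 | ~p4) — ~p4 is true.
  12. (p4 | ~p9) — ~p9 is true.
  13. (~p12 | ~p13 | p4) — ~p13 is true.
  14. (p6 | p5 | p10) — p10 is true.
  15. (~p2 | p7) — ~p2 is true.
  16. (p9 | p5 | ~p3) — p5 is true.
  17. (p3 | ~p5 | p8) — p3 is true.
  18. (p5 | p7) — p5 is true.
  19. (p13 | p3 | p10) — p10 is true.
  20. (~p8 | p6) — p6 is true.
  21. (~p10 | ~p11) — ~p11 is true.
  22. (~p6 | ~p7) — ~p7 is true.

p1=True, p2=False, p3=True, p4=False, p5=True, p6=True, p7=False, p8=True, p9=False, p10=True, p11=False, p12=True, p13=False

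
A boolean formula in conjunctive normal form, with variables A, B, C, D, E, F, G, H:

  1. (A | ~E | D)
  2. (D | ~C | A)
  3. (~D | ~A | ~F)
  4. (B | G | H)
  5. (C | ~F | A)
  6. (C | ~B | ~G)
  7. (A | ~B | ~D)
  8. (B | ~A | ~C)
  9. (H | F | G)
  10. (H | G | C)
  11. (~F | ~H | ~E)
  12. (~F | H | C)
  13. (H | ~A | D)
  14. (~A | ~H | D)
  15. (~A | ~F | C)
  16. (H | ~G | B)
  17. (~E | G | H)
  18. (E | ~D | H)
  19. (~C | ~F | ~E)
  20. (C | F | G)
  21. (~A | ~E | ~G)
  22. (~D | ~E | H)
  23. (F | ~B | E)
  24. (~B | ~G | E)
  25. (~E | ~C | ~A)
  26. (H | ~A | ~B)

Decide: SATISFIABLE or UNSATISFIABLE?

Branch on A: take A = False.
Set B = False and propagate.
For the remaining variables, C = True, D = True, E = False, F = False, G = True, H = True works.
Every clause has at least one true literal under this assignment.
So A=0, B=0, C=1, D=1, E=0, F=0, G=1, H=1 is a satisfying assignment.

SATISFIABLE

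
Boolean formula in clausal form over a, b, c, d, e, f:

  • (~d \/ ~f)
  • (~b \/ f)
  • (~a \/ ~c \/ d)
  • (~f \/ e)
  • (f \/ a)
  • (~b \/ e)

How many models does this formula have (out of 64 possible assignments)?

Case analysis on f and a:
  f=1, a=1: remaining (b,c,d,e) ∈ {(0,0,0,1); (1,0,0,1)} — 2.
  f=1, a=0: remaining (b,c,d,e) ∈ {(0,0,0,1); (0,1,0,1); (1,0,0,1); (1,1,0,1)} — 4.
  f=0, a=1: e free; 3 ways for (b,c,d) × 2^1 = 6.
  f=0, a=0: a clause becomes empty — 0.
Total: 2 + 4 + 6 + 0 = 12.

12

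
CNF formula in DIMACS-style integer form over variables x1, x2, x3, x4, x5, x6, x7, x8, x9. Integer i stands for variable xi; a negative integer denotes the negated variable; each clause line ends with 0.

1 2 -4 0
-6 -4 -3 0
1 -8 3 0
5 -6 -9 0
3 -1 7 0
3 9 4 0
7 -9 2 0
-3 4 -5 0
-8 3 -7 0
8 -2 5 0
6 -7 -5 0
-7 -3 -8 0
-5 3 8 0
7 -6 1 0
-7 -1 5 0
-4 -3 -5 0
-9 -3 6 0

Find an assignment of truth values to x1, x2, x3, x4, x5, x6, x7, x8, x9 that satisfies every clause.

x1 = T, x2 = F, x3 = T, x4 = F, x5 = F, x6 = T, x7 = F, x8 = T, x9 = F

Check each clause:
  1. {x1, x2, ¬x4} — x1 is true.
  2. {¬x3, ¬x4, ¬x6} — ¬x4 is true.
  3. {x3, x1, ¬x8} — x1 is true.
  4. {x5, ¬x6, ¬x9} — ¬x9 is true.
  5. {x3, x7, ¬x1} — x3 is true.
  6. {x4, x9, x3} — x3 is true.
  7. {x7, x2, ¬x9} — ¬x9 is true.
  8. {x4, ¬x5, ¬x3} — ¬x5 is true.
  9. {¬x8, ¬x7, x3} — ¬x7 is true.
  10. {x5, x8, ¬x2} — x8 is true.
  11. {¬x7, x6, ¬x5} — ¬x7 is true.
  12. {¬x3, ¬x8, ¬x7} — ¬x7 is true.
  13. {x8, ¬x5, x3} — x8 is true.
  14. {x7, x1, ¬x6} — x1 is true.
  15. {¬x1, ¬x7, x5} — ¬x7 is true.
  16. {¬x5, ¬x4, ¬x3} — ¬x5 is true.
  17. {¬x9, ¬x3, x6} — x6 is true.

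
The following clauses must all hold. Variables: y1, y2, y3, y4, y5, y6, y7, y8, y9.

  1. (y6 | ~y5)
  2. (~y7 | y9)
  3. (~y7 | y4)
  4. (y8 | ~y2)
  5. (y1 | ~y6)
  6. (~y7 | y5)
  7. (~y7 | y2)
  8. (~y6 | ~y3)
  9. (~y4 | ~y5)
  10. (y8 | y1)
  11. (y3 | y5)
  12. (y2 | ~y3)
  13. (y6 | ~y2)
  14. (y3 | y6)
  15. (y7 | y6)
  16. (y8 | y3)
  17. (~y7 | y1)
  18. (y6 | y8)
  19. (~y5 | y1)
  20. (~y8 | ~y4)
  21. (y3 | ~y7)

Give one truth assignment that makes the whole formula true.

Pure literal: y1 appears only positively; assign y1 = True.
Set y2 = False and propagate.
  then y7 is forced to False.
  then y3 is forced to False.
  then y5 is forced to True.
  then y6 is forced to True.
  then y4 is forced to False.
  then y8 is forced to True.
y9 is now unconstrained; take y9 = False.

y1=True, y2=False, y3=False, y4=False, y5=True, y6=True, y7=False, y8=True, y9=False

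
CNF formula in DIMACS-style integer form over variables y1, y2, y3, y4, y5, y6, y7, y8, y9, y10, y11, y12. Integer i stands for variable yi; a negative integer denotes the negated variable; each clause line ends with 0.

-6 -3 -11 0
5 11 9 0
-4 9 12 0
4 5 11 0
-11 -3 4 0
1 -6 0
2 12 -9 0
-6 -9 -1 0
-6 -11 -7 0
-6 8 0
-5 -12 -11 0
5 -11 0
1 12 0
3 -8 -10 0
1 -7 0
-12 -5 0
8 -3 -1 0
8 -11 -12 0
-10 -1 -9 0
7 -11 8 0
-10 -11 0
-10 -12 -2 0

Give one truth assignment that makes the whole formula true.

y1=True, y2=False, y3=True, y4=False, y5=True, y6=False, y7=True, y8=True, y9=False, y10=True, y11=False, y12=False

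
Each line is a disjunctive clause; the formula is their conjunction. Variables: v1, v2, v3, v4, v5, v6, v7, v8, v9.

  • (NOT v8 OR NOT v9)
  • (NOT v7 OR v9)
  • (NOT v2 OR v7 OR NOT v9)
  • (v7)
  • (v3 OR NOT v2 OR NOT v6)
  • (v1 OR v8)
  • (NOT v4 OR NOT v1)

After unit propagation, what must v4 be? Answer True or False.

(v7) is a unit clause: v7 = True.
From (v9 OR NOT v7) and v7 = True: v9 = True.
From (NOT v9 OR NOT v8) and v9 = True: v8 = False.
(v1 OR v8): since v8 = False, the clause reduces to (v1). v1 = True.
From (NOT v1 OR NOT v4) and v1 = True: v4 = False.

False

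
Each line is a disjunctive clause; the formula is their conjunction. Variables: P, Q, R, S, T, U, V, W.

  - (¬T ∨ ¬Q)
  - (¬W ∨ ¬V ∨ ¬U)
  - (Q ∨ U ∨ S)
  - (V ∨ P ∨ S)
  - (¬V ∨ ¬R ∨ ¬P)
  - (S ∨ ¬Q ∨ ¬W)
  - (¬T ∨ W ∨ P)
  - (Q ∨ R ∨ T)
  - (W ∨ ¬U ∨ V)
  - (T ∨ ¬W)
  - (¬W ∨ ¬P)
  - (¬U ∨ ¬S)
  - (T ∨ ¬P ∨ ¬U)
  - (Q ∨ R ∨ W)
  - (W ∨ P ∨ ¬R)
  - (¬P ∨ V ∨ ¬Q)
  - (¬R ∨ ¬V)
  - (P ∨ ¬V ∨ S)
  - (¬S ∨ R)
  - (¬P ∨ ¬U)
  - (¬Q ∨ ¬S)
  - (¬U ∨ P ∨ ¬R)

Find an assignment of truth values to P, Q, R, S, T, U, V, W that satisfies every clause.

P = True  Q = False  R = True  S = True  T = True  U = False  V = False  W = False

Set P = True and propagate.
  then W is forced to False.
  then U is forced to False.
Branch on Q: take Q = False.
  then S is forced to True.
  then R is forced to True.
  then V is forced to False.
T is now unconstrained; take T = True.
Every clause has at least one true literal under this assignment.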